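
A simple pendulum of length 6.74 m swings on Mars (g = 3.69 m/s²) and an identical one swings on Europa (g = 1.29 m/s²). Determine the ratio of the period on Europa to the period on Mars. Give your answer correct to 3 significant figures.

T ∝ 1/√g, so T₂/T₁ = √(g₁/g₂) = √(3.69/1.29) = 1.69.

1.69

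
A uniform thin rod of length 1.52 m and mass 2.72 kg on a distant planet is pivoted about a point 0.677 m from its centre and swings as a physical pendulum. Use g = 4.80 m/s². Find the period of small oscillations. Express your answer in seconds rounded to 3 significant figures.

For a physical pendulum T = 2π√(I/(mgd)), with d = 0.6770 m from pivot to centre of mass.
I_cm = mL²/12 = 2.72 × 1.52²/12 = 0.5237 kg·m²; I = I_cm + md² = 0.5237 + 2.72 × 0.6770² = 1.770 kg·m².
T = 2π√(1.770/(2.72 × 4.80 × 0.6770)) = 2.81 s.

2.81 s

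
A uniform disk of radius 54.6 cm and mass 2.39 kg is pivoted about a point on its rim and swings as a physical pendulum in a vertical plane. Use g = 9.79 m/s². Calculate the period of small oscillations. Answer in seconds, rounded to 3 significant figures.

I_cm = ½mr² = 0.3562 kg·m². The pivot is at distance d = 0.546 m from the centre of mass.
By the parallel-axis theorem, I = I_cm + md² = 0.3562 + 0.7125 = 1.069 kg·m².
T = 2π√(I/(mgd)) = 2π√(1.069/(2.39 × 9.79 × 0.546)) = 1.82 s.

1.82 s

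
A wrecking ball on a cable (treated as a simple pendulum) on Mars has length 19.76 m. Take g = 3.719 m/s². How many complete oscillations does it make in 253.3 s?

17

T = 2π√(L/g) = 2π√(19.76/3.719) = 14.483 s.
Number of complete oscillations = ⌊253.3/14.483⌋ = ⌊17.489⌋ = 17.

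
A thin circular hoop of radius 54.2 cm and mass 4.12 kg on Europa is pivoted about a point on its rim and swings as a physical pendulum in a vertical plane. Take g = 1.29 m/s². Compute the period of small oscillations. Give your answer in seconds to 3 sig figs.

5.76 s

I_cm = mr² = 1.210 kg·m². The pivot is at distance d = 0.542 m from the centre of mass.
By the parallel-axis theorem, I = I_cm + md² = 1.210 + 1.210 = 2.421 kg·m².
T = 2π√(I/(mgd)) = 2π√(2.421/(4.12 × 1.29 × 0.542)) = 5.76 s.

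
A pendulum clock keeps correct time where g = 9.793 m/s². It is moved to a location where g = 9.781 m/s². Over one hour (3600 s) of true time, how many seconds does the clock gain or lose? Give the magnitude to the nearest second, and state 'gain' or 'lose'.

The clock's period scales as T ∝ 1/√g, so T'/T = √(9.793/9.781) = 1.00061.
In 3600 s of true time the clock registers 3600/1.00061 = 3597.8 s, so it loses 2 s.

lose 2 s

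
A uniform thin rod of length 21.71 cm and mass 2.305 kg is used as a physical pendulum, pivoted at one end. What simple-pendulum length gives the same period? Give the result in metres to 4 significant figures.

0.1447 m

The equivalent simple-pendulum length is L_eq = I/(md), where I is about the pivot and d = 0.10855 m.
I_cm = (1/12)mL² = 0.0090534 kg·m², so I = I_cm + md² = 0.0090534 + 0.027160 = 0.036213 kg·m².
L_eq = 0.036213/(2.305 × 0.10855) = 0.1447 m.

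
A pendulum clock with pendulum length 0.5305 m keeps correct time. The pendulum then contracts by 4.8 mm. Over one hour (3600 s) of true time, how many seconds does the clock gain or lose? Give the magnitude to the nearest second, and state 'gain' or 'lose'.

gain 16 s

T ∝ √L, so T'/T = √(0.52570/0.5305) = 0.995466.
In 3600 s of true time the clock registers 3600/0.995466 = 3616.4 s, so it gains 16 s.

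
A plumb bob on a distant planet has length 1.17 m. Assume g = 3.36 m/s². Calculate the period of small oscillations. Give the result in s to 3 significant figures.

3.71 s

T = 2π√(L/g) = 2π√(1.17/3.36) = 2π × 0.5901 = 3.71 s.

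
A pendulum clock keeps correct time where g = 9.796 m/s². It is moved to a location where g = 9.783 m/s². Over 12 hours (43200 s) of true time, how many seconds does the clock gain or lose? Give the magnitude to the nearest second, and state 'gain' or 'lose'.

The clock's period scales as T ∝ 1/√g, so T'/T = √(9.796/9.783) = 1.00066.
In 43200 s of true time the clock registers 43200/1.00066 = 43171.3 s, so it loses 29 s.

lose 29 s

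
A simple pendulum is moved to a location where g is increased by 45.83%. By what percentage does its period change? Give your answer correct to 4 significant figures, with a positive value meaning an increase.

T ∝ 1/√g, so T'/T = 1/√(1.4583) = 0.82809.
Percentage change in T = (0.82809 − 1) × 100% = -17.19%.

-17.19%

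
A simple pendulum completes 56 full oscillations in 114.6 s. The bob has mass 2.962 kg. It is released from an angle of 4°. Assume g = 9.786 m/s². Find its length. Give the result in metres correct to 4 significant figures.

T = 114.6/56 = 2.0464 s.
From T = 2π√(L/g), L = gT²/(4π²) = 9.786 × 2.0464²/(4π²) = 1.038 m.

1.038 m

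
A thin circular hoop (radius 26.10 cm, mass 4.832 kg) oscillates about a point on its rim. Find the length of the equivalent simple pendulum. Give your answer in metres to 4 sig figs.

The equivalent simple-pendulum length is L_eq = I/(md), where I is about the pivot and d = 0.26100 m.
I_cm = mR² = 0.32916 kg·m², so I = I_cm + md² = 0.32916 + 0.32916 = 0.65832 kg·m².
L_eq = 0.65832/(4.832 × 0.26100) = 0.5220 m.

0.5220 m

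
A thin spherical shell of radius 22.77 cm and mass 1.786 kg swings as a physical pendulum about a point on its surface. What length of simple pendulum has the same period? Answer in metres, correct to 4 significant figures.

The equivalent simple-pendulum length is L_eq = I/(md), where I is about the pivot and d = 0.22770 m.
I_cm = (2/3)mR² = 0.061733 kg·m², so I = I_cm + md² = 0.061733 + 0.092599 = 0.15433 kg·m².
L_eq = 0.15433/(1.786 × 0.22770) = 0.3795 m.

0.3795 m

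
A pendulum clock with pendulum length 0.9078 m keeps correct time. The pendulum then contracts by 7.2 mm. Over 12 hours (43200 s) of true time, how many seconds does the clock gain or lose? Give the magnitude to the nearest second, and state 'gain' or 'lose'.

gain 172 s

T ∝ √L, so T'/T = √(0.90060/0.9078) = 0.996026.
In 43200 s of true time the clock registers 43200/0.996026 = 43372.3 s, so it gains 172 s.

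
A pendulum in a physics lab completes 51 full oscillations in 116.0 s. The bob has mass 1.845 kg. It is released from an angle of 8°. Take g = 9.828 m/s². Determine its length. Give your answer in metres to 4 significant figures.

T = 116.0/51 = 2.2745 s.
From T = 2π√(L/g), L = gT²/(4π²) = 9.828 × 2.2745²/(4π²) = 1.288 m.

1.288 m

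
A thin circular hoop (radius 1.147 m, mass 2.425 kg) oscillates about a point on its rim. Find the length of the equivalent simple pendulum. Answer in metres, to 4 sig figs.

2.294 m

The equivalent simple-pendulum length is L_eq = I/(md), where I is about the pivot and d = 1.1470 m.
I_cm = mR² = 3.1904 kg·m², so I = I_cm + md² = 3.1904 + 3.1904 = 6.3807 kg·m².
L_eq = 6.3807/(2.425 × 1.1470) = 2.294 m.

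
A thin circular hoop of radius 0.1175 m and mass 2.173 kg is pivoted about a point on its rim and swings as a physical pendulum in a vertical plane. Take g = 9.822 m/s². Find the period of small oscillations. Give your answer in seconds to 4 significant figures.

0.9719 s

I_cm = mr² = 0.030001 kg·m². The pivot is at distance d = 0.1175 m from the centre of mass.
By the parallel-axis theorem, I = I_cm + md² = 0.030001 + 0.030001 = 0.060002 kg·m².
T = 2π√(I/(mgd)) = 2π√(0.060002/(2.173 × 9.822 × 0.1175)) = 0.9719 s.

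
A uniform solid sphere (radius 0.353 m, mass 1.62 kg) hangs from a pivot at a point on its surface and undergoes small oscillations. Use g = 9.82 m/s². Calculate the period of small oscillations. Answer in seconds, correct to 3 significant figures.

1.41 s

I_cm = (2/5)mr² = 0.08075 kg·m². The pivot is at distance d = 0.353 m from the centre of mass.
By the parallel-axis theorem, I = I_cm + md² = 0.08075 + 0.2019 = 0.2826 kg·m².
T = 2π√(I/(mgd)) = 2π√(0.2826/(1.62 × 9.82 × 0.353)) = 1.41 s.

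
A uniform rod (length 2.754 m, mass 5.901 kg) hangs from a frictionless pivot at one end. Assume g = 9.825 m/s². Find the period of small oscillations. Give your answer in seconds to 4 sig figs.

For a physical pendulum T = 2π√(I/(mgd)), with d = 1.3770 m from pivot to centre of mass.
I_cm = mL²/12 = 5.901 × 2.754²/12 = 3.7297 kg·m²; I = I_cm + md² = 3.7297 + 5.901 × 1.3770² = 14.919 kg·m².
T = 2π√(14.919/(5.901 × 9.825 × 1.3770)) = 2.716 s.

2.716 s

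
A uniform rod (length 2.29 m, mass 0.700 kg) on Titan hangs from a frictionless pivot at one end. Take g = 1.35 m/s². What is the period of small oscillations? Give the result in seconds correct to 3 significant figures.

For a physical pendulum T = 2π√(I/(mgd)), with d = 1.145 m from pivot to centre of mass.
I_cm = mL²/12 = 0.700 × 2.29²/12 = 0.3059 kg·m²; I = I_cm + md² = 0.3059 + 0.700 × 1.145² = 1.224 kg·m².
T = 2π√(1.224/(0.700 × 1.35 × 1.145)) = 6.68 s.

6.68 s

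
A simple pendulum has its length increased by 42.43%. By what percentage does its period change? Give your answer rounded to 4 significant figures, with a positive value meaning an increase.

19.34%

T ∝ √L, so T'/T = √(1.4243) = 1.1934.
Percentage change in T = (1.1934 − 1) × 100% = 19.34%.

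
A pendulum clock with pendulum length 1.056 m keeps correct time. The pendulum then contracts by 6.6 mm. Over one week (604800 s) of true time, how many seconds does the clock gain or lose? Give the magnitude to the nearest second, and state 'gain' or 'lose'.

gain 1899 s

T ∝ √L, so T'/T = √(1.04940/1.056) = 0.996870.
In 604800 s of true time the clock registers 604800/0.996870 = 606698.9 s, so it gains 1899 s.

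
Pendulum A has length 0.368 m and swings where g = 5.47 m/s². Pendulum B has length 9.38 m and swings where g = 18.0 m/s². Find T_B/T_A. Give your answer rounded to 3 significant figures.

T = 2π√(L/g), so T_B/T_A = √((L_B/g_B)/(L_A/g_A)) = √((9.38/18.0)/(0.368/5.47)) = 2.78.

2.78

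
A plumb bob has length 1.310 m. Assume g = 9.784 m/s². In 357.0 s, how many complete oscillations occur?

155

T = 2π√(L/g) = 2π√(1.310/9.784) = 2.2991 s.
Number of complete oscillations = ⌊357.0/2.2991⌋ = ⌊155.28⌋ = 155.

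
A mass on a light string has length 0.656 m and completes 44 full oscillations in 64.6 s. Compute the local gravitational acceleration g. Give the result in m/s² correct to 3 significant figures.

T = 64.6/44 = 1.468 s.
From T = 2π√(L/g), g = 4π²L/T² = 4π² × 0.656/1.468² = 12.0 m/s².

12.0 m/s²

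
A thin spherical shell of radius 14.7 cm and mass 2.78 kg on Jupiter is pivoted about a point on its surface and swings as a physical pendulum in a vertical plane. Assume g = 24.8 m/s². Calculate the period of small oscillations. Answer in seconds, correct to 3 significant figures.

I_cm = (2/3)mr² = 0.04005 kg·m². The pivot is at distance d = 0.147 m from the centre of mass.
By the parallel-axis theorem, I = I_cm + md² = 0.04005 + 0.06007 = 0.1001 kg·m².
T = 2π√(I/(mgd)) = 2π√(0.1001/(2.78 × 24.8 × 0.147)) = 0.625 s.

0.625 s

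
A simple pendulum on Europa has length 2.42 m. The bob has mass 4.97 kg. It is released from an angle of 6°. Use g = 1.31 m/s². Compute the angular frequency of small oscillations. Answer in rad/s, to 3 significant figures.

0.736 rad/s

ω = √(g/L) = √(1.31/2.42) = 0.736 rad/s.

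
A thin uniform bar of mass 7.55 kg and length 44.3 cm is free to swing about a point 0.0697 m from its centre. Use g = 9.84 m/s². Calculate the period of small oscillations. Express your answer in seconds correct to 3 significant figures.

For a physical pendulum T = 2π√(I/(mgd)), with d = 0.06970 m from pivot to centre of mass.
I_cm = mL²/12 = 7.55 × 0.443²/12 = 0.1235 kg·m²; I = I_cm + md² = 0.1235 + 7.55 × 0.06970² = 0.1602 kg·m².
T = 2π√(0.1602/(7.55 × 9.84 × 0.06970)) = 1.10 s.

1.10 s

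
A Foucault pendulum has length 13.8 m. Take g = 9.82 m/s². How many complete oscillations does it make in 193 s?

T = 2π√(L/g) = 2π√(13.8/9.82) = 7.448 s.
Number of complete oscillations = ⌊193/7.448⌋ = ⌊25.91⌋ = 25.

25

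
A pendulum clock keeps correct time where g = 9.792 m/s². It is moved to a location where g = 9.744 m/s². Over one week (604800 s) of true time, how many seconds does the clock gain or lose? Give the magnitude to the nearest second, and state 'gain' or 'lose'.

The clock's period scales as T ∝ 1/√g, so T'/T = √(9.792/9.744) = 1.00246.
In 604800 s of true time the clock registers 604800/1.00246 = 603315.8 s, so it loses 1484 s.

lose 1484 s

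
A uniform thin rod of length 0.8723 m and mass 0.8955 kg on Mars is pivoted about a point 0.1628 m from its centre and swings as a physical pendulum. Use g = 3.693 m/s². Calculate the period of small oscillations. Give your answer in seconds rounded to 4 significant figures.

For a physical pendulum T = 2π√(I/(mgd)), with d = 0.16280 m from pivot to centre of mass.
I_cm = mL²/12 = 0.8955 × 0.8723²/12 = 0.056783 kg·m²; I = I_cm + md² = 0.056783 + 0.8955 × 0.16280² = 0.080517 kg·m².
T = 2π√(0.080517/(0.8955 × 3.693 × 0.16280)) = 2.430 s.

2.430 s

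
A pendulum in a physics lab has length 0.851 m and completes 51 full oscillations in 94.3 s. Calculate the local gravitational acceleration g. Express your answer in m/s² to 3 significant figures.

9.83 m/s²

T = 94.3/51 = 1.849 s.
From T = 2π√(L/g), g = 4π²L/T² = 4π² × 0.851/1.849² = 9.83 m/s².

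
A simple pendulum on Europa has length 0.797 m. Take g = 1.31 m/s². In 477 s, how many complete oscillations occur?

97

T = 2π√(L/g) = 2π√(0.797/1.31) = 4.901 s.
Number of complete oscillations = ⌊477/4.901⌋ = ⌊97.33⌋ = 97.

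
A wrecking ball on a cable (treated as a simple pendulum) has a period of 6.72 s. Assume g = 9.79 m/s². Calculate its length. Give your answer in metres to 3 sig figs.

From T = 2π√(L/g), L = gT²/(4π²) = 9.79 × 6.720²/(4π²) = 11.2 m.

11.2 m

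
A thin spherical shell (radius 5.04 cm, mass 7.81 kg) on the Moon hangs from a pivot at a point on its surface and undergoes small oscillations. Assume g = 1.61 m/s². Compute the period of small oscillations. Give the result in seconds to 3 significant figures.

1.44 s

I_cm = (2/3)mr² = 0.01323 kg·m². The pivot is at distance d = 0.0504 m from the centre of mass.
By the parallel-axis theorem, I = I_cm + md² = 0.01323 + 0.01984 = 0.03306 kg·m².
T = 2π√(I/(mgd)) = 2π√(0.03306/(7.81 × 1.61 × 0.0504)) = 1.44 s.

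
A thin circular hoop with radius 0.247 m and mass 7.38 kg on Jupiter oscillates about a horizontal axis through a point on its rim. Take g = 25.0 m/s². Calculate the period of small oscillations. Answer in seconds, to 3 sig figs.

0.883 s

I_cm = mr² = 0.4502 kg·m². The pivot is at distance d = 0.247 m from the centre of mass.
By the parallel-axis theorem, I = I_cm + md² = 0.4502 + 0.4502 = 0.9005 kg·m².
T = 2π√(I/(mgd)) = 2π√(0.9005/(7.38 × 25.0 × 0.247)) = 0.883 s.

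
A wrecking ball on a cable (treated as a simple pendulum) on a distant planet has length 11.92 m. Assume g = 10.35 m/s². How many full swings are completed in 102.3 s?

T = 2π√(L/g) = 2π√(11.92/10.35) = 6.7429 s.
Number of complete oscillations = ⌊102.3/6.7429⌋ = ⌊15.171⌋ = 15.

15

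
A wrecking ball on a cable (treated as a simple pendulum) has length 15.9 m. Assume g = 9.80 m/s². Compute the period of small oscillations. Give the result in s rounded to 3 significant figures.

8.00 s

T = 2π√(L/g) = 2π√(15.9/9.80) = 2π × 1.274 = 8.00 s.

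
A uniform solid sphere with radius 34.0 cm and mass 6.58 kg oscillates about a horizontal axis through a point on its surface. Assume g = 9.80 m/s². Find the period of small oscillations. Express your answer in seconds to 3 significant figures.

1.38 s

I_cm = (2/5)mr² = 0.3043 kg·m². The pivot is at distance d = 0.340 m from the centre of mass.
By the parallel-axis theorem, I = I_cm + md² = 0.3043 + 0.7606 = 1.065 kg·m².
T = 2π√(I/(mgd)) = 2π√(1.065/(6.58 × 9.80 × 0.340)) = 1.38 s.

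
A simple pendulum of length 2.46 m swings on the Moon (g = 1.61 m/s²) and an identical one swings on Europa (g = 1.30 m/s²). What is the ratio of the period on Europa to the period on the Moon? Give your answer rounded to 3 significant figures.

1.11

T ∝ 1/√g, so T₂/T₁ = √(g₁/g₂) = √(1.61/1.30) = 1.11.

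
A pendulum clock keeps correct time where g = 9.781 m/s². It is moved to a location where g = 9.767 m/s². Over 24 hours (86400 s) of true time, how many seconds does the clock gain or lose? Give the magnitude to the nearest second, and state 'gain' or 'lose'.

lose 62 s

The clock's period scales as T ∝ 1/√g, so T'/T = √(9.781/9.767) = 1.00072.
In 86400 s of true time the clock registers 86400/1.00072 = 86338.1 s, so it loses 62 s.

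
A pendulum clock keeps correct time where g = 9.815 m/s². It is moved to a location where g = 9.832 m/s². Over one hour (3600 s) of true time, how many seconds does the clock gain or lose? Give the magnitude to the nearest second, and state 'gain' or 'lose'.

gain 3 s

The clock's period scales as T ∝ 1/√g, so T'/T = √(9.815/9.832) = 0.999135.
In 3600 s of true time the clock registers 3600/0.999135 = 3603.1 s, so it gains 3 s.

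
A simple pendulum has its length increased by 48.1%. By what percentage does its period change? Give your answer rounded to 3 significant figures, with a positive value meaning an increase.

21.7%

T ∝ √L, so T'/T = √(1.481) = 1.217.
Percentage change in T = (1.217 − 1) × 100% = 21.7%.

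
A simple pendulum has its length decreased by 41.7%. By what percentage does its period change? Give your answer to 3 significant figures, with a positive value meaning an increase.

T ∝ √L, so T'/T = √(0.5830) = 0.7635.
Percentage change in T = (0.7635 − 1) × 100% = -23.6%.

-23.6%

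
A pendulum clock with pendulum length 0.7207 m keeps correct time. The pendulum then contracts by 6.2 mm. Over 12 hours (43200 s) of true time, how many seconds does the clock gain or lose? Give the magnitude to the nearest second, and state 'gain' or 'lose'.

gain 187 s

T ∝ √L, so T'/T = √(0.71450/0.7207) = 0.995689.
In 43200 s of true time the clock registers 43200/0.995689 = 43387.0 s, so it gains 187 s.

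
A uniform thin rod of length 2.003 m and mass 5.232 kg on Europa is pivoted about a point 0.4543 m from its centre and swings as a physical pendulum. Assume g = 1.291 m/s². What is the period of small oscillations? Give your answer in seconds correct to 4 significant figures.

6.033 s

For a physical pendulum T = 2π√(I/(mgd)), with d = 0.45430 m from pivot to centre of mass.
I_cm = mL²/12 = 5.232 × 2.003²/12 = 1.7492 kg·m²; I = I_cm + md² = 1.7492 + 5.232 × 0.45430² = 2.8291 kg·m².
T = 2π√(2.8291/(5.232 × 1.291 × 0.45430)) = 6.033 s.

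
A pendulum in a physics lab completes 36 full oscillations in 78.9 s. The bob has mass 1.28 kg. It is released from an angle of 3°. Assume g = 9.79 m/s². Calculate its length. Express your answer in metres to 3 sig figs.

1.19 m

T = 78.9/36 = 2.192 s.
From T = 2π√(L/g), L = gT²/(4π²) = 9.79 × 2.192²/(4π²) = 1.19 m.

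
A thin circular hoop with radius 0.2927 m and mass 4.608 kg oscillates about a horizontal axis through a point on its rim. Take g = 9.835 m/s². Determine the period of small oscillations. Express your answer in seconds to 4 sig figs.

1.533 s

I_cm = mr² = 0.39478 kg·m². The pivot is at distance d = 0.2927 m from the centre of mass.
By the parallel-axis theorem, I = I_cm + md² = 0.39478 + 0.39478 = 0.78957 kg·m².
T = 2π√(I/(mgd)) = 2π√(0.78957/(4.608 × 9.835 × 0.2927)) = 1.533 s.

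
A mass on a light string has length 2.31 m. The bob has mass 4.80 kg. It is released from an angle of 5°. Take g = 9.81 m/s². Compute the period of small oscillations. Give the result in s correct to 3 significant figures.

T = 2π√(L/g) = 2π√(2.31/9.81) = 2π × 0.4853 = 3.05 s.

3.05 s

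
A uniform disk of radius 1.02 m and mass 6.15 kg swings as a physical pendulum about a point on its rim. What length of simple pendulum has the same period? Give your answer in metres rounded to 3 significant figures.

The equivalent simple-pendulum length is L_eq = I/(md), where I is about the pivot and d = 1.020 m.
I_cm = ½mR² = 3.199 kg·m², so I = I_cm + md² = 3.199 + 6.398 = 9.598 kg·m².
L_eq = 9.598/(6.15 × 1.020) = 1.53 m.

1.53 m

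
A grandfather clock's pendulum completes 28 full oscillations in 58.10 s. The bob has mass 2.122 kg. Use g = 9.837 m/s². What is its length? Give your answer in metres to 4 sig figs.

1.073 m

T = 58.10/28 = 2.0750 s.
From T = 2π√(L/g), L = gT²/(4π²) = 9.837 × 2.0750²/(4π²) = 1.073 m.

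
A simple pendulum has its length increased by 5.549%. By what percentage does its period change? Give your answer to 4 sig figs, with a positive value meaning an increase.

2.737%

T ∝ √L, so T'/T = √(1.0555) = 1.0274.
Percentage change in T = (1.0274 − 1) × 100% = 2.737%.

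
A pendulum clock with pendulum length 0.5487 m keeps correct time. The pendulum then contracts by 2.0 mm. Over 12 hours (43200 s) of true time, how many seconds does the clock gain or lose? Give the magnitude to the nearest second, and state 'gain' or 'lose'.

T ∝ √L, so T'/T = √(0.54670/0.5487) = 0.998176.
In 43200 s of true time the clock registers 43200/0.998176 = 43278.9 s, so it gains 79 s.

gain 79 s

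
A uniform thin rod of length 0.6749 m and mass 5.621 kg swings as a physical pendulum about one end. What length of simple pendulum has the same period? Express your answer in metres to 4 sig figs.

The equivalent simple-pendulum length is L_eq = I/(md), where I is about the pivot and d = 0.33745 m.
I_cm = (1/12)mL² = 0.21336 kg·m², so I = I_cm + md² = 0.21336 + 0.64008 = 0.85344 kg·m².
L_eq = 0.85344/(5.621 × 0.33745) = 0.4499 m.

0.4499 m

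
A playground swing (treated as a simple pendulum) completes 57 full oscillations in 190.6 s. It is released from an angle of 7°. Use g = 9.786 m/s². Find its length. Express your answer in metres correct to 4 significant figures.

T = 190.6/57 = 3.3439 s.
From T = 2π√(L/g), L = gT²/(4π²) = 9.786 × 3.3439²/(4π²) = 2.772 m.

2.772 m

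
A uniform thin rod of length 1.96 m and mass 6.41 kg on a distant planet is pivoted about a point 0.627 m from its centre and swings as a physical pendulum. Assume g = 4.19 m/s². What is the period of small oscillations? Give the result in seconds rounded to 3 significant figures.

For a physical pendulum T = 2π√(I/(mgd)), with d = 0.6270 m from pivot to centre of mass.
I_cm = mL²/12 = 6.41 × 1.96²/12 = 2.052 kg·m²; I = I_cm + md² = 2.052 + 6.41 × 0.6270² = 4.572 kg·m².
T = 2π√(4.572/(6.41 × 4.19 × 0.6270)) = 3.27 s.

3.27 s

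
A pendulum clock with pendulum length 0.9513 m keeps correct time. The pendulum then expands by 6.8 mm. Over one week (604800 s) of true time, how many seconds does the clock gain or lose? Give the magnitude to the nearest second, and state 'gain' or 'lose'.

lose 2150 s

T ∝ √L, so T'/T = √(0.95810/0.9513) = 1.00357.
In 604800 s of true time the clock registers 604800/1.00357 = 602649.9 s, so it loses 2150 s.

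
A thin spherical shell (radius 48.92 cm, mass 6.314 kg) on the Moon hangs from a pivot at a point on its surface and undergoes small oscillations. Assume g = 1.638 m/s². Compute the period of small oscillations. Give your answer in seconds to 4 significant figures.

4.433 s

I_cm = (2/3)mr² = 1.0074 kg·m². The pivot is at distance d = 0.4892 m from the centre of mass.
By the parallel-axis theorem, I = I_cm + md² = 1.0074 + 1.5110 = 2.5184 kg·m².
T = 2π√(I/(mgd)) = 2π√(2.5184/(6.314 × 1.638 × 0.4892)) = 4.433 s.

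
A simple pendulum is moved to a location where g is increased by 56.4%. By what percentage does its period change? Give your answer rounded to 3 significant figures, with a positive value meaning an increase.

T ∝ 1/√g, so T'/T = 1/√(1.564) = 0.7996.
Percentage change in T = (0.7996 − 1) × 100% = -20.0%.

-20.0%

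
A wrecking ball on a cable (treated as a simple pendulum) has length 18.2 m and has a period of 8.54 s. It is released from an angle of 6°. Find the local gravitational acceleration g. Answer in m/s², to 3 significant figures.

From T = 2π√(L/g), g = 4π²L/T² = 4π² × 18.2/8.540² = 9.85 m/s².

9.85 m/s²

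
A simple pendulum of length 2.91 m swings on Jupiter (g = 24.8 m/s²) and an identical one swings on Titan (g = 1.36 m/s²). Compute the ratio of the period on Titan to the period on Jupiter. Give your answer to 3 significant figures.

4.27

T ∝ 1/√g, so T₂/T₁ = √(g₁/g₂) = √(24.8/1.36) = 4.27.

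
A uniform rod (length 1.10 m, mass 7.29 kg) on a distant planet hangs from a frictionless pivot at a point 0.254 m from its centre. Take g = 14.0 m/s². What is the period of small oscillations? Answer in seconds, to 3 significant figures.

1.35 s

For a physical pendulum T = 2π√(I/(mgd)), with d = 0.2540 m from pivot to centre of mass.
I_cm = mL²/12 = 7.29 × 1.10²/12 = 0.7351 kg·m²; I = I_cm + md² = 0.7351 + 7.29 × 0.2540² = 1.205 kg·m².
T = 2π√(1.205/(7.29 × 14.0 × 0.2540)) = 1.35 s.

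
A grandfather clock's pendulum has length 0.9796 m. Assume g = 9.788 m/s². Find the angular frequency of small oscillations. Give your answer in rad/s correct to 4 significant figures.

3.161 rad/s

ω = √(g/L) = √(9.788/0.9796) = 3.161 rad/s.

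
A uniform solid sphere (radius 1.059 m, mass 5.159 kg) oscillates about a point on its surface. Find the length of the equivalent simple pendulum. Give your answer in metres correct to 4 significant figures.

1.483 m

The equivalent simple-pendulum length is L_eq = I/(md), where I is about the pivot and d = 1.0590 m.
I_cm = (2/5)mR² = 2.3143 kg·m², so I = I_cm + md² = 2.3143 + 5.7857 = 8.1000 kg·m².
L_eq = 8.1000/(5.159 × 1.0590) = 1.483 m.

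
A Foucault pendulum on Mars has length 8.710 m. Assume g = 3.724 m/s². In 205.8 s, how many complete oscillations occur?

T = 2π√(L/g) = 2π√(8.710/3.724) = 9.6091 s.
Number of complete oscillations = ⌊205.8/9.6091⌋ = ⌊21.417⌋ = 21.

21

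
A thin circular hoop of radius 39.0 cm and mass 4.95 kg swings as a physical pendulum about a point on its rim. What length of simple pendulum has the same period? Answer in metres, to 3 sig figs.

0.780 m

The equivalent simple-pendulum length is L_eq = I/(md), where I is about the pivot and d = 0.3900 m.
I_cm = mR² = 0.7529 kg·m², so I = I_cm + md² = 0.7529 + 0.7529 = 1.506 kg·m².
L_eq = 1.506/(4.95 × 0.3900) = 0.780 m.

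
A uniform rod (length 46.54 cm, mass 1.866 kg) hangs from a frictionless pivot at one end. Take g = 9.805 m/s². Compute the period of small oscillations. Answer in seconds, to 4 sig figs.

1.118 s

For a physical pendulum T = 2π√(I/(mgd)), with d = 0.23270 m from pivot to centre of mass.
I_cm = mL²/12 = 1.866 × 0.4654²/12 = 0.033681 kg·m²; I = I_cm + md² = 0.033681 + 1.866 × 0.23270² = 0.13472 kg·m².
T = 2π√(0.13472/(1.866 × 9.805 × 0.23270)) = 1.118 s.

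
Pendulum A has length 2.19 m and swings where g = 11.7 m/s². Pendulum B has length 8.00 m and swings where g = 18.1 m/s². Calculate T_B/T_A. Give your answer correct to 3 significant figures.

T = 2π√(L/g), so T_B/T_A = √((L_B/g_B)/(L_A/g_A)) = √((8.00/18.1)/(2.19/11.7)) = 1.54.

1.54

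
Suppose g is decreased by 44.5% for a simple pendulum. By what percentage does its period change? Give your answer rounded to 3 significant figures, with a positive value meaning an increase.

T ∝ 1/√g, so T'/T = 1/√(0.5550) = 1.342.
Percentage change in T = (1.342 − 1) × 100% = 34.2%.

34.2%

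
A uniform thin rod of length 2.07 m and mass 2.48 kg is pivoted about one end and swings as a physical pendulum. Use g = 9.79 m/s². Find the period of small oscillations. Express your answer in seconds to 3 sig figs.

For a physical pendulum T = 2π√(I/(mgd)), with d = 1.035 m from pivot to centre of mass.
I_cm = mL²/12 = 2.48 × 2.07²/12 = 0.8855 kg·m²; I = I_cm + md² = 0.8855 + 2.48 × 1.035² = 3.542 kg·m².
T = 2π√(3.542/(2.48 × 9.79 × 1.035)) = 2.36 s.

2.36 s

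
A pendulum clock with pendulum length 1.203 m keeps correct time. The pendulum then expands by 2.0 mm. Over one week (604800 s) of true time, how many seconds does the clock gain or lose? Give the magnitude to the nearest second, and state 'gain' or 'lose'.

lose 502 s

T ∝ √L, so T'/T = √(1.20500/1.203) = 1.00083.
In 604800 s of true time the clock registers 604800/1.00083 = 604297.9 s, so it loses 502 s.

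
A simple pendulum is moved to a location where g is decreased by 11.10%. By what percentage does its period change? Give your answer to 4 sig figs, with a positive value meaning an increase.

T ∝ 1/√g, so T'/T = 1/√(0.88900) = 1.0606.
Percentage change in T = (1.0606 − 1) × 100% = 6.059%.

6.059%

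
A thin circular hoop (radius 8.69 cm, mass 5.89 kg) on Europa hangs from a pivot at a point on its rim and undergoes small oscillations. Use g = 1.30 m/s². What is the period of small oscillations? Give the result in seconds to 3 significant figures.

2.30 s

I_cm = mr² = 0.04448 kg·m². The pivot is at distance d = 0.0869 m from the centre of mass.
By the parallel-axis theorem, I = I_cm + md² = 0.04448 + 0.04448 = 0.08896 kg·m².
T = 2π√(I/(mgd)) = 2π√(0.08896/(5.89 × 1.30 × 0.0869)) = 2.30 s.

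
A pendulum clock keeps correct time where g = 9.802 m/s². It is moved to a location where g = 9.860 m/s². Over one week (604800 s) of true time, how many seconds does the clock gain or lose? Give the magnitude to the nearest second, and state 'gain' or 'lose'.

gain 1787 s

The clock's period scales as T ∝ 1/√g, so T'/T = √(9.802/9.860) = 0.997054.
In 604800 s of true time the clock registers 604800/0.997054 = 606586.7 s, so it gains 1787 s.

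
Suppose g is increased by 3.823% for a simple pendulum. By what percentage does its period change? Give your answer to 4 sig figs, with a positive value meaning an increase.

T ∝ 1/√g, so T'/T = 1/√(1.0382) = 0.98142.
Percentage change in T = (0.98142 − 1) × 100% = -1.858%.

-1.858%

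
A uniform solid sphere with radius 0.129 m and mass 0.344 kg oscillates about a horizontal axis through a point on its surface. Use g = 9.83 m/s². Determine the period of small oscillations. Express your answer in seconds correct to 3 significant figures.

I_cm = (2/5)mr² = 0.002290 kg·m². The pivot is at distance d = 0.129 m from the centre of mass.
By the parallel-axis theorem, I = I_cm + md² = 0.002290 + 0.005725 = 0.008014 kg·m².
T = 2π√(I/(mgd)) = 2π√(0.008014/(0.344 × 9.83 × 0.129)) = 0.852 s.

0.852 s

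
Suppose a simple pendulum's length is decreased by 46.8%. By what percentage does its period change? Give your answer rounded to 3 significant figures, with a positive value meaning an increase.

-27.1%

T ∝ √L, so T'/T = √(0.5320) = 0.7294.
Percentage change in T = (0.7294 − 1) × 100% = -27.1%.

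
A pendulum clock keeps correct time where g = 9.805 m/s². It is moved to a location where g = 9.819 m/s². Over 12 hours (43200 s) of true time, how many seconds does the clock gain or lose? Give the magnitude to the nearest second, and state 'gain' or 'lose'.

The clock's period scales as T ∝ 1/√g, so T'/T = √(9.805/9.819) = 0.999287.
In 43200 s of true time the clock registers 43200/0.999287 = 43230.8 s, so it gains 31 s.

gain 31 s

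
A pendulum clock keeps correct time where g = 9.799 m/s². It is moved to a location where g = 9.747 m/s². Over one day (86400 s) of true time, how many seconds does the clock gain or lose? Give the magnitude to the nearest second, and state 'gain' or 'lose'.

The clock's period scales as T ∝ 1/√g, so T'/T = √(9.799/9.747) = 1.00266.
In 86400 s of true time the clock registers 86400/1.00266 = 86170.4 s, so it loses 230 s.

lose 230 s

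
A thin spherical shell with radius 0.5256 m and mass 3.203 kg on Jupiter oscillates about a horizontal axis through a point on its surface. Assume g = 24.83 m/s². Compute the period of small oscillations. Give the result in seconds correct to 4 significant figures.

I_cm = (2/3)mr² = 0.58990 kg·m². The pivot is at distance d = 0.5256 m from the centre of mass.
By the parallel-axis theorem, I = I_cm + md² = 0.58990 + 0.88485 = 1.4747 kg·m².
T = 2π√(I/(mgd)) = 2π√(1.4747/(3.203 × 24.83 × 0.5256)) = 1.180 s.

1.180 s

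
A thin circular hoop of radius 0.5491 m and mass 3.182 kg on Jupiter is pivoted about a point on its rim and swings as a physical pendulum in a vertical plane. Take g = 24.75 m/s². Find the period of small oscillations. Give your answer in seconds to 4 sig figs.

I_cm = mr² = 0.95941 kg·m². The pivot is at distance d = 0.5491 m from the centre of mass.
By the parallel-axis theorem, I = I_cm + md² = 0.95941 + 0.95941 = 1.9188 kg·m².
T = 2π√(I/(mgd)) = 2π√(1.9188/(3.182 × 24.75 × 0.5491)) = 1.324 s.

1.324 s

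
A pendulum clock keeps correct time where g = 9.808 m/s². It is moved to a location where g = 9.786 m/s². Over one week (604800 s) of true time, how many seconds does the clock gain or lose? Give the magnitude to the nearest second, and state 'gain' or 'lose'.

The clock's period scales as T ∝ 1/√g, so T'/T = √(9.808/9.786) = 1.00112.
In 604800 s of true time the clock registers 604800/1.00112 = 604121.3 s, so it loses 679 s.

lose 679 s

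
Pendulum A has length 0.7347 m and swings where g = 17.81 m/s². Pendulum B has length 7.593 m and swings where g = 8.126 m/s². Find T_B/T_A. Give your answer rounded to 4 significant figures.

4.759

T = 2π√(L/g), so T_B/T_A = √((L_B/g_B)/(L_A/g_A)) = √((7.593/8.126)/(0.7347/17.81)) = 4.759.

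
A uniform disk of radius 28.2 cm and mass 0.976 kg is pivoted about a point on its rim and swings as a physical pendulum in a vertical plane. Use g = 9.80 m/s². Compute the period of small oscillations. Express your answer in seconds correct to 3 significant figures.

1.31 s

I_cm = ½mr² = 0.03881 kg·m². The pivot is at distance d = 0.282 m from the centre of mass.
By the parallel-axis theorem, I = I_cm + md² = 0.03881 + 0.07762 = 0.1164 kg·m².
T = 2π√(I/(mgd)) = 2π√(0.1164/(0.976 × 9.80 × 0.282)) = 1.31 s.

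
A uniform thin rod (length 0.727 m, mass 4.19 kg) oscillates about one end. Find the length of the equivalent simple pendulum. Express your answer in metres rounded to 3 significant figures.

0.485 m

The equivalent simple-pendulum length is L_eq = I/(md), where I is about the pivot and d = 0.3635 m.
I_cm = (1/12)mL² = 0.1845 kg·m², so I = I_cm + md² = 0.1845 + 0.5536 = 0.7382 kg·m².
L_eq = 0.7382/(4.19 × 0.3635) = 0.485 m.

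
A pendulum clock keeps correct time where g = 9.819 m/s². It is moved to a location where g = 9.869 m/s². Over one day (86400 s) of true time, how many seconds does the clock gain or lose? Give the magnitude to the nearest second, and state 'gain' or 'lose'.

The clock's period scales as T ∝ 1/√g, so T'/T = √(9.819/9.869) = 0.997464.
In 86400 s of true time the clock registers 86400/0.997464 = 86619.7 s, so it gains 220 s.

gain 220 s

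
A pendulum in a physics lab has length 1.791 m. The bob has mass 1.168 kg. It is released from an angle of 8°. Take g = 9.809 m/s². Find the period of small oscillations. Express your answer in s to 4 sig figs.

T = 2π√(L/g) = 2π√(1.791/9.809) = 2π × 0.42730 = 2.685 s.

2.685 s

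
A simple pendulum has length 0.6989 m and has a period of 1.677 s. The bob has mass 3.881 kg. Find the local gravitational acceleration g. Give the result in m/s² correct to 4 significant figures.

From T = 2π√(L/g), g = 4π²L/T² = 4π² × 0.6989/1.6770² = 9.811 m/s².

9.811 m/s²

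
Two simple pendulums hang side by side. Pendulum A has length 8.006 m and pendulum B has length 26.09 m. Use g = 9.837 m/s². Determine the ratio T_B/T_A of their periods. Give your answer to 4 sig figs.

1.805

T ∝ √L, so T_B/T_A = √(L_B/L_A) = √(26.09/8.006) = 1.805.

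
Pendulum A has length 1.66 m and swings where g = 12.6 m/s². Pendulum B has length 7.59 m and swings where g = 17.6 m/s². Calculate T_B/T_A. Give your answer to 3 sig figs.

T = 2π√(L/g), so T_B/T_A = √((L_B/g_B)/(L_A/g_A)) = √((7.59/17.6)/(1.66/12.6)) = 1.81.

1.81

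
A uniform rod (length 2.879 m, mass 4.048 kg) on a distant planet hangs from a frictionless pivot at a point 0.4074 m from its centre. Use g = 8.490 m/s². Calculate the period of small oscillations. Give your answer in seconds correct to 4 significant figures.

3.127 s

For a physical pendulum T = 2π√(I/(mgd)), with d = 0.40740 m from pivot to centre of mass.
I_cm = mL²/12 = 4.048 × 2.879²/12 = 2.7960 kg·m²; I = I_cm + md² = 2.7960 + 4.048 × 0.40740² = 3.4679 kg·m².
T = 2π√(3.4679/(4.048 × 8.490 × 0.40740)) = 3.127 s.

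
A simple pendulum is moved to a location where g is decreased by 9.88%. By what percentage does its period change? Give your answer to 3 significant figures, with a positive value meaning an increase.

T ∝ 1/√g, so T'/T = 1/√(0.9012) = 1.053.
Percentage change in T = (1.053 − 1) × 100% = 5.34%.

5.34%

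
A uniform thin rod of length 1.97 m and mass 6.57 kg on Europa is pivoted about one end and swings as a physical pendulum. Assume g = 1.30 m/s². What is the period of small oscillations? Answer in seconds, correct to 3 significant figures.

6.32 s

For a physical pendulum T = 2π√(I/(mgd)), with d = 0.9850 m from pivot to centre of mass.
I_cm = mL²/12 = 6.57 × 1.97²/12 = 2.125 kg·m²; I = I_cm + md² = 2.125 + 6.57 × 0.9850² = 8.499 kg·m².
T = 2π√(8.499/(6.57 × 1.30 × 0.9850)) = 6.32 s.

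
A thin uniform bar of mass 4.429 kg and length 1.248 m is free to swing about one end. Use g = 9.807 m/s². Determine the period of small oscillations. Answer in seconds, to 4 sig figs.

For a physical pendulum T = 2π√(I/(mgd)), with d = 0.62400 m from pivot to centre of mass.
I_cm = mL²/12 = 4.429 × 1.248²/12 = 0.57485 kg·m²; I = I_cm + md² = 0.57485 + 4.429 × 0.62400² = 2.2994 kg·m².
T = 2π√(2.2994/(4.429 × 9.807 × 0.62400)) = 1.830 s.

1.830 s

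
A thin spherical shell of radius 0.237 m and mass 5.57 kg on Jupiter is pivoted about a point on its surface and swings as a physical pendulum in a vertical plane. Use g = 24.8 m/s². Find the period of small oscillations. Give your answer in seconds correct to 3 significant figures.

0.793 s

I_cm = (2/3)mr² = 0.2086 kg·m². The pivot is at distance d = 0.237 m from the centre of mass.
By the parallel-axis theorem, I = I_cm + md² = 0.2086 + 0.3129 = 0.5214 kg·m².
T = 2π√(I/(mgd)) = 2π√(0.5214/(5.57 × 24.8 × 0.237)) = 0.793 s.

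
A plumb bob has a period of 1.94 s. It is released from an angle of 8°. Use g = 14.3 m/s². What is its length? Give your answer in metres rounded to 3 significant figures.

1.36 m

From T = 2π√(L/g), L = gT²/(4π²) = 14.3 × 1.940²/(4π²) = 1.36 m.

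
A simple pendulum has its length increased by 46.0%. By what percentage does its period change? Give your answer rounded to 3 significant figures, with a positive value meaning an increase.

20.8%

T ∝ √L, so T'/T = √(1.460) = 1.208.
Percentage change in T = (1.208 − 1) × 100% = 20.8%.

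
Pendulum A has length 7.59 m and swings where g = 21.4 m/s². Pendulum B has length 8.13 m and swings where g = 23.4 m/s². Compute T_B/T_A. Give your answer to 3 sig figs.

0.990

T = 2π√(L/g), so T_B/T_A = √((L_B/g_B)/(L_A/g_A)) = √((8.13/23.4)/(7.59/21.4)) = 0.990.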